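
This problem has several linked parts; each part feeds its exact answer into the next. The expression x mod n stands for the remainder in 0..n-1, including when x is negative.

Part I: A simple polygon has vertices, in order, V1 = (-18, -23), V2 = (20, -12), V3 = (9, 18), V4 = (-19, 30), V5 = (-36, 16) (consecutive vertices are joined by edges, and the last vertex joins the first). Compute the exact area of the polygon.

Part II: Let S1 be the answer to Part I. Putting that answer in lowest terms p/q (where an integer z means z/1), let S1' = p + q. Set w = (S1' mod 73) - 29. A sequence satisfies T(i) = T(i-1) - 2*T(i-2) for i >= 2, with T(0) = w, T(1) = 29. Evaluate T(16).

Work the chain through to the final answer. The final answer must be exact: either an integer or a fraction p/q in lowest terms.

Part I: cross terms: (-18*-12 - 20*-23)=676, (20*18 - 9*-12)=468, (9*30 - -19*18)=612, (-19*16 - -36*30)=776, (-36*-23 - -18*16)=1116; twice the area = |3648| = 3648; area = 1824; answer 1824
Part II: S1 = 1824; threaded value p + q = 1825; w = -29; T(2) = 1*(29) - 2*(-29) = 87; iterating: T(2)=87, T(3)=29, T(4)=-145, T(5)=-203, T(6)=87, T(7)=493, T(8)=319, T(9)=-667, T(10)=-1305, T(11)=29, T(12)=2639, T(13)=2581, T(14)=-2697, T(15)=-7859, T(16)=-2465; answer -2465

-2465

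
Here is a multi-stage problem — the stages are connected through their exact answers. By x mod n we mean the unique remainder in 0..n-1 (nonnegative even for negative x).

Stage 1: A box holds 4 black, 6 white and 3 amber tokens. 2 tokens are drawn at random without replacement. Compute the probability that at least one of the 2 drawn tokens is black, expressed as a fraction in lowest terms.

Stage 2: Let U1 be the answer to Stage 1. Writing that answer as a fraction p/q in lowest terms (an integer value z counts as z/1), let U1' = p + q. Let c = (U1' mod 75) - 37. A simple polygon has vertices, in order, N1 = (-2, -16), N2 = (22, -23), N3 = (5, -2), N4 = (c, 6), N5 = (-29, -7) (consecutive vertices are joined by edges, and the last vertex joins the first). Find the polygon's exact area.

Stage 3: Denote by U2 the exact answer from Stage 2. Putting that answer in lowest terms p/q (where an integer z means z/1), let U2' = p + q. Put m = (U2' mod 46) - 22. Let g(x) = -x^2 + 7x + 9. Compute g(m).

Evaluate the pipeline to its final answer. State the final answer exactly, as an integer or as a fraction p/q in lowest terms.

Stage 1: total draws C(13,2) = 78; complement C(9,2) = 36; favorable 78 - 36 = 42; P = 7/13; answer 7/13
Stage 2: U1 = 7/13; threaded value p + q = 20; c = -17; cross terms: (-2*-23 - 22*-16)=398, (22*-2 - 5*-23)=71, (5*6 - -17*-2)=-4, (-17*-7 - -29*6)=293, (-29*-16 - -2*-7)=450; twice the area = |1208| = 1208; area = 604; answer 604
Stage 3: U2 = 604; threaded value p + q = 605; m = -15; -1*(-15)^2 + 7*(-15)^1 + 9 = (-225) + (-105) + (9) = -321; answer -321

-321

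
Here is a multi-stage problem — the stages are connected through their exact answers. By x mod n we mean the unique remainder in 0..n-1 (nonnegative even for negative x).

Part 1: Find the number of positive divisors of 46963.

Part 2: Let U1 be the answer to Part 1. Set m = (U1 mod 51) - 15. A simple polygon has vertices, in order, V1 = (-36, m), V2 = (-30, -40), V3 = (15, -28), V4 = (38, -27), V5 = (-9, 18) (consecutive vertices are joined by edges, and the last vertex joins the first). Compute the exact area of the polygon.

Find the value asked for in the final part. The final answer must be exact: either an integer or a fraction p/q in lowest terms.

4397/2

Part 1: 46963 = 7 * 6709; number of divisors = (1+1) * (1+1) = 4; answer 4
Part 2: U1 = 4; m = -11; cross terms: (-36*-40 - -30*-11)=1110, (-30*-28 - 15*-40)=1440, (15*-27 - 38*-28)=659, (38*18 - -9*-27)=441, (-9*-11 - -36*18)=747; twice the area = |4397| = 4397; area = 4397/2; answer 4397/2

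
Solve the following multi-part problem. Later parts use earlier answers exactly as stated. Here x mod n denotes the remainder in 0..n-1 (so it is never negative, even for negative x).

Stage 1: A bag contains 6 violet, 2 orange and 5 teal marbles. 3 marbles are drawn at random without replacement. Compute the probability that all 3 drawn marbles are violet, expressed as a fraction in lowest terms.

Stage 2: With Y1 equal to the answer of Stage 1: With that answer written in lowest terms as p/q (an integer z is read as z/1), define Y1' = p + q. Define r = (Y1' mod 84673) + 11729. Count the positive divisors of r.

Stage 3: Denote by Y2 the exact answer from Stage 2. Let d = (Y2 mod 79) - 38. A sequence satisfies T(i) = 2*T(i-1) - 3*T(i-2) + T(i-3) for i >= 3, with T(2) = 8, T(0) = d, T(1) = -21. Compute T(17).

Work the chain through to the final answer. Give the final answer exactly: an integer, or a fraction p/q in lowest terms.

-1351

Stage 1: total draws C(13,3) = 286; favorable C(6,3) = 20; P = 10/143; answer 10/143
Stage 2: Y1 = 10/143; threaded value p + q = 153; r = 11882; 11882 = 2 * 13 * 457; number of divisors = (1+1) * (1+1) * (1+1) = 8; answer 8
Stage 3: Y2 = 8; d = -30; T(3) = 2*(8) - 3*(-21) + 1*(-30) = 49; iterating: T(3)=49, T(4)=53, T(5)=-33, T(6)=-176, T(7)=-200, T(8)=95, T(9)=614, T(10)=743, T(11)=-261, T(12)=-2137, T(13)=-2748, T(14)=654, T(15)=7415, T(16)=10120, T(17)=-1351; answer -1351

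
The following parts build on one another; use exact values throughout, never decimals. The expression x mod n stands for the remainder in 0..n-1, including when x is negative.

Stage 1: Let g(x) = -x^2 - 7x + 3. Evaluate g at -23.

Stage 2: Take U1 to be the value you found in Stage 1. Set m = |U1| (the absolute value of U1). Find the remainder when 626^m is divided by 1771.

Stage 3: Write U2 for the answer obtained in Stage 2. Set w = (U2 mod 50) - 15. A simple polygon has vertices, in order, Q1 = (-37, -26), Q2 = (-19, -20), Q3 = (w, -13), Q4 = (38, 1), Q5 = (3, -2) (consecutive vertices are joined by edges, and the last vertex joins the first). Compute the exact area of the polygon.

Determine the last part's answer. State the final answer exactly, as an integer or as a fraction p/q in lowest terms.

1197/2

Stage 1: -1*(-23)^2 - 7*(-23)^1 + 3 = (-529) + (161) + (3) = -365; answer -365
Stage 2: U1 = -365; m = 365; squarings mod 1771: 626^1=626, 626^2=485, 626^4=1453, 626^8=177, 626^16=1222, 626^32=331, 626^64=1530, 626^128=1409, 626^256=1761; 626^365 = 626^1 * 626^4 * 626^8 * 626^32 * 626^64 * 626^256 = 1286 (mod 1771); answer 1286
Stage 3: U2 = 1286; w = 21; cross terms: (-37*-20 - -19*-26)=246, (-19*-13 - 21*-20)=667, (21*1 - 38*-13)=515, (38*-2 - 3*1)=-79, (3*-26 - -37*-2)=-152; twice the area = |1197| = 1197; area = 1197/2; answer 1197/2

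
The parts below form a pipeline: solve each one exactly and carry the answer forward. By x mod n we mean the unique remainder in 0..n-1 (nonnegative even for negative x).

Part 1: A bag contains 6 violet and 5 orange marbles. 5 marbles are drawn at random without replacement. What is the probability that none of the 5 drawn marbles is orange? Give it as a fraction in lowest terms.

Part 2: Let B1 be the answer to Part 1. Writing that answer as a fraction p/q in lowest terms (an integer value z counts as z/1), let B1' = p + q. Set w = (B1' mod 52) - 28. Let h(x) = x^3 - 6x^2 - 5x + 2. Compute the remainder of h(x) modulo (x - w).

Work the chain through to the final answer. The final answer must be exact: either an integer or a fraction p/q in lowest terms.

-20

Part 1: total draws C(11,5) = 462; favorable C(6,5) = 6; P = 1/77; answer 1/77
Part 2: B1 = 1/77; threaded value p + q = 78; w = -2; remainder = value at the root: 1*(-2)^3 - 6*(-2)^2 - 5*(-2)^1 + 2 = (-8) + (-24) + (10) + (2) = -20; answer -20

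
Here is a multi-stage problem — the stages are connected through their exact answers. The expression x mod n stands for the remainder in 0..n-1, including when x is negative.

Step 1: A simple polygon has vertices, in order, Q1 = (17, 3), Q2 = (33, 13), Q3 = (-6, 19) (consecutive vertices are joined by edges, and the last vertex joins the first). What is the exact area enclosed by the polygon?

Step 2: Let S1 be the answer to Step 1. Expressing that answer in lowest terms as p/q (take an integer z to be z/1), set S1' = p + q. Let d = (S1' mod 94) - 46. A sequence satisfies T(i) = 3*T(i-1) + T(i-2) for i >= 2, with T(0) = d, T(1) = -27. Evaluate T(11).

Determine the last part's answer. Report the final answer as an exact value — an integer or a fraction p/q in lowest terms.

-3391617

Step 1: cross terms: (17*13 - 33*3)=122, (33*19 - -6*13)=705, (-6*3 - 17*19)=-341; twice the area = |486| = 486; area = 243; answer 243
Step 2: S1 = 243; threaded value p + q = 244; d = 10; T(2) = 3*(-27) + 1*(10) = -71; iterating: T(2)=-71, T(3)=-240, T(4)=-791, T(5)=-2613, T(6)=-8630, T(7)=-28503, T(8)=-94139, T(9)=-310920, T(10)=-1026899, T(11)=-3391617; answer -3391617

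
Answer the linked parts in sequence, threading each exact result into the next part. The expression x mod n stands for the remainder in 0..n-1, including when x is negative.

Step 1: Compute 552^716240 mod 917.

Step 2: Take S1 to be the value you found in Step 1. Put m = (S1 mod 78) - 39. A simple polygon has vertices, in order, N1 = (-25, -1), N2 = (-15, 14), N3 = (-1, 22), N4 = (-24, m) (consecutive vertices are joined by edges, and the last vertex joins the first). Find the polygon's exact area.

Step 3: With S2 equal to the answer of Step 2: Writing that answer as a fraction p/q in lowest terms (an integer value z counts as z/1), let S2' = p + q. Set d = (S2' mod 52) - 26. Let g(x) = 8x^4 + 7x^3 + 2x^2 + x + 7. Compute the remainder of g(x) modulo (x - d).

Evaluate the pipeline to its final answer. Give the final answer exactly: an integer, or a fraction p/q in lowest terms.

481

Step 1: squarings mod 917: 552^1=552, 552^2=260, 552^4=659, 552^8=540, 552^16=911, 552^32=36, 552^64=379, 552^128=589, 552^256=295, 552^512=827, 552^1024=764, 552^2048=484, 552^4096=421, 552^8192=260, 552^16384=659, 552^32768=540, 552^65536=911, 552^131072=36, 552^262144=379, 552^524288=589; 552^716240 = 552^16 * 552^64 * 552^128 * 552^256 * 552^1024 * 552^2048 * 552^8192 * 552^16384 * 552^32768 * 552^131072 * 552^524288 = 505 (mod 917); answer 505
Step 2: S1 = 505; m = -2; cross terms: (-25*14 - -15*-1)=-365, (-15*22 - -1*14)=-316, (-1*-2 - -24*22)=530, (-24*-1 - -25*-2)=-26; twice the area = |-177| = 177; area = 177/2; answer 177/2
Step 3: S2 = 177/2; threaded value p + q = 179; d = -3; remainder = value at the root: 8*(-3)^4 + 7*(-3)^3 + 2*(-3)^2 + 1*(-3)^1 + 7 = (648) + (-189) + (18) + (-3) + (7) = 481; answer 481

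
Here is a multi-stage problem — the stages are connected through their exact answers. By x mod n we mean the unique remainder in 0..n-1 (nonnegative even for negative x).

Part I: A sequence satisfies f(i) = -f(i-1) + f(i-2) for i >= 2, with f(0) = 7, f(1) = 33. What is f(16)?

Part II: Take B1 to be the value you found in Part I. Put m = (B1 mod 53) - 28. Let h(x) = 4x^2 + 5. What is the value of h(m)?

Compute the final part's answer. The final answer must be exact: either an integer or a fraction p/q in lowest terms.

Part I: f(2) = -1*(33) + 1*(7) = -26; iterating: f(2)=-26, f(3)=59, f(4)=-85, f(5)=144, f(6)=-229, f(7)=373, f(8)=-602, f(9)=975, f(10)=-1577, f(11)=2552, f(12)=-4129, f(13)=6681, f(14)=-10810, f(15)=17491, f(16)=-28301; answer -28301
Part II: B1 = -28301; m = -27; 4*(-27)^2 + 5 = (2916) + (5) = 2921; answer 2921

2921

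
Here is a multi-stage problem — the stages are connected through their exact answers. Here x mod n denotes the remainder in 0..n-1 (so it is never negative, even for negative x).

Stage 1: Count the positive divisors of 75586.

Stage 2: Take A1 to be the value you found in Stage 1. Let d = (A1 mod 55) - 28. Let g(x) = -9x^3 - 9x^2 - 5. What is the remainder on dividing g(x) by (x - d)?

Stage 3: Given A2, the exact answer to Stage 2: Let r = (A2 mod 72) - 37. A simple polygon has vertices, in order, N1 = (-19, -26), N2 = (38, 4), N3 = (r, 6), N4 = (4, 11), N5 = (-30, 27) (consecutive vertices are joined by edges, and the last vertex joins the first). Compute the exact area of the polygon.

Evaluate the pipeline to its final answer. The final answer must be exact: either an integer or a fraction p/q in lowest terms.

3057/2

Stage 1: 75586 = 2 * 7 * 5399; number of divisors = (1+1) * (1+1) * (1+1) = 8; answer 8
Stage 2: A1 = 8; d = -20; remainder = value at the root: -9*(-20)^3 - 9*(-20)^2 - 5 = (72000) + (-3600) + (-5) = 68395; answer 68395
Stage 3: A2 = 68395; r = 30; cross terms: (-19*4 - 38*-26)=912, (38*6 - 30*4)=108, (30*11 - 4*6)=306, (4*27 - -30*11)=438, (-30*-26 - -19*27)=1293; twice the area = |3057| = 3057; area = 3057/2; answer 3057/2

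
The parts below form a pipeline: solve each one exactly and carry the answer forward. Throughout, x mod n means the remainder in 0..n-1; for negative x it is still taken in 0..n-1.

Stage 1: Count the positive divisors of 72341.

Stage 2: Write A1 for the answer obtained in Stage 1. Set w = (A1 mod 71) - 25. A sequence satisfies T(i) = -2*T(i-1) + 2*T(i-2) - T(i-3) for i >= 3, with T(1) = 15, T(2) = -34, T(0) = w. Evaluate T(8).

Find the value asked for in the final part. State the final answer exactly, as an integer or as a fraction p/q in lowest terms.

-21018

Stage 1: 72341 is prime, so its only divisors are 1 and 72341; count = 2; answer 2
Stage 2: A1 = 2; w = -23; T(3) = -2*(-34) + 2*(15) - 1*(-23) = 121; iterating: T(3)=121, T(4)=-325, T(5)=926, T(6)=-2623, T(7)=7423, T(8)=-21018; answer -21018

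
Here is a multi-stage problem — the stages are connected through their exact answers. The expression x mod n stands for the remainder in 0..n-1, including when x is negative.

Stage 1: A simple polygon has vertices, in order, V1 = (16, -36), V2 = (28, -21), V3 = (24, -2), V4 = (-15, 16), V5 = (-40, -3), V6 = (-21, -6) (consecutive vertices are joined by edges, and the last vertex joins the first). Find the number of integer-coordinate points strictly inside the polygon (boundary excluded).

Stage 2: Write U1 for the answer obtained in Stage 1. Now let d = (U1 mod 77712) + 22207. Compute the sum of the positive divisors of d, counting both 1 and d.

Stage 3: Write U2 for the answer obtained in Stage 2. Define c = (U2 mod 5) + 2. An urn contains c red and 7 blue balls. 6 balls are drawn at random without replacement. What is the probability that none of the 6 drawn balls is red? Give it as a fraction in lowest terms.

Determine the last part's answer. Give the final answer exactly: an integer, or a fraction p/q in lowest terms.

Stage 1: cross terms: (16*-21 - 28*-36)=672, (28*-2 - 24*-21)=448, (24*16 - -15*-2)=354, (-15*-3 - -40*16)=685, (-40*-6 - -21*-3)=177, (-21*-36 - 16*-6)=852; twice the area = |3188| = 3188; area = 1594; boundary points = 3 + 1 + 3 + 1 + 1 + 1 = 10; strictly interior points = area - boundary/2 + 1 = 1590; answer 1590
Stage 2: U1 = 1590; d = 23797; 23797 = 53 * 449; sigma = (1 + 53) * (1 + 449) = 54 * 450 = 24300; answer 24300
Stage 3: U2 = 24300; c = 2; total draws C(9,6) = 84; favorable C(7,6) = 7; P = 1/12; answer 1/12

1/12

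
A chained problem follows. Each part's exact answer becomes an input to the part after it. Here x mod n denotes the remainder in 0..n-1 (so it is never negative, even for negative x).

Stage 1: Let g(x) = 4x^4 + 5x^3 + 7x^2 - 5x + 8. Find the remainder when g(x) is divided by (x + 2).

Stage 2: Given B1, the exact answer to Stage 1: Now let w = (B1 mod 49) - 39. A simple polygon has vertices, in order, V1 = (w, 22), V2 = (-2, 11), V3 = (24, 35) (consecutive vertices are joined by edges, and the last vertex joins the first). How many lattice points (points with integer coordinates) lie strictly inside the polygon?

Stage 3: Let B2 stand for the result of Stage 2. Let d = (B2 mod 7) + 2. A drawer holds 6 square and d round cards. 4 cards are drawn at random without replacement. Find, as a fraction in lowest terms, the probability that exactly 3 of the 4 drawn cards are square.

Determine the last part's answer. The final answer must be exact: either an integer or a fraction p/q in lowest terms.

28/143

Stage 1: remainder = value at the root: 4*(-2)^4 + 5*(-2)^3 + 7*(-2)^2 - 5*(-2)^1 + 8 = (64) + (-40) + (28) + (10) + (8) = 70; answer 70
Stage 2: B1 = 70; w = -18; cross terms: (-18*11 - -2*22)=-154, (-2*35 - 24*11)=-334, (24*22 - -18*35)=1158; twice the area = |670| = 670; area = 335; boundary points = 1 + 2 + 1 = 4; strictly interior points = area - boundary/2 + 1 = 334; answer 334
Stage 3: B2 = 334; d = 7; total draws C(13,4) = 715; favorable C(6,3)*C(7,1) = 140; P = 28/143; answer 28/143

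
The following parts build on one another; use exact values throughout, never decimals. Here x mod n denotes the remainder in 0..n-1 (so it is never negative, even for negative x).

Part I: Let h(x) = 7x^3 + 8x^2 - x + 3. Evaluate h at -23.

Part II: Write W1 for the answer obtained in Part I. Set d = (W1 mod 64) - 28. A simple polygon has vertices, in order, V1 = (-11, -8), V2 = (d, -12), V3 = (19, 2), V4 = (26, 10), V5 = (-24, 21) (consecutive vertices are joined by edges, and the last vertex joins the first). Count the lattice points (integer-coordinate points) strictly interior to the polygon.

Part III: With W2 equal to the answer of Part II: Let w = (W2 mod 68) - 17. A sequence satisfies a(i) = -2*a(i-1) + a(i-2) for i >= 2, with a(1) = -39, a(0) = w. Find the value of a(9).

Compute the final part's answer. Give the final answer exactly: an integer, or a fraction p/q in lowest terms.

-32703

Part I: 7*(-23)^3 + 8*(-23)^2 - 1*(-23)^1 + 3 = (-85169) + (4232) + (23) + (3) = -80911; answer -80911
Part II: W1 = -80911; d = 21; cross terms: (-11*-12 - 21*-8)=300, (21*2 - 19*-12)=270, (19*10 - 26*2)=138, (26*21 - -24*10)=786, (-24*-8 - -11*21)=423; twice the area = |1917| = 1917; area = 1917/2; boundary points = 4 + 2 + 1 + 1 + 1 = 9; strictly interior points = area - boundary/2 + 1 = 955; answer 955
Part III: W2 = 955; w = -14; a(2) = -2*(-39) + 1*(-14) = 64; iterating: a(2)=64, a(3)=-167, a(4)=398, a(5)=-963, a(6)=2324, a(7)=-5611, a(8)=13546, a(9)=-32703; answer -32703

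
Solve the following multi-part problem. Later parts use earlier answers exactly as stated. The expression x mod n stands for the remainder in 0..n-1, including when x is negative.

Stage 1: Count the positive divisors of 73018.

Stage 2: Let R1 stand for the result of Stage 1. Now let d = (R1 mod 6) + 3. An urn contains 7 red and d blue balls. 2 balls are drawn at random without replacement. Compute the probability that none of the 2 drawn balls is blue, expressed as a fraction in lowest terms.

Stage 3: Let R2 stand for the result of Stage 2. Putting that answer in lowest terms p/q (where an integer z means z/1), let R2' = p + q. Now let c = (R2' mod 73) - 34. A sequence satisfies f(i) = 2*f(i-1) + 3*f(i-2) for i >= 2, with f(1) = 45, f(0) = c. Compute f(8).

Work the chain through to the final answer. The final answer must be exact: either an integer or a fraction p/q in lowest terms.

65595

Stage 1: 73018 = 2 * 11 * 3319; number of divisors = (1+1) * (1+1) * (1+1) = 8; answer 8
Stage 2: R1 = 8; d = 5; total draws C(12,2) = 66; favorable C(7,2) = 21; P = 7/22; answer 7/22
Stage 3: R2 = 7/22; threaded value p + q = 29; c = -5; f(2) = 2*(45) + 3*(-5) = 75; iterating: f(2)=75, f(3)=285, f(4)=795, f(5)=2445, f(6)=7275, f(7)=21885, f(8)=65595; answer 65595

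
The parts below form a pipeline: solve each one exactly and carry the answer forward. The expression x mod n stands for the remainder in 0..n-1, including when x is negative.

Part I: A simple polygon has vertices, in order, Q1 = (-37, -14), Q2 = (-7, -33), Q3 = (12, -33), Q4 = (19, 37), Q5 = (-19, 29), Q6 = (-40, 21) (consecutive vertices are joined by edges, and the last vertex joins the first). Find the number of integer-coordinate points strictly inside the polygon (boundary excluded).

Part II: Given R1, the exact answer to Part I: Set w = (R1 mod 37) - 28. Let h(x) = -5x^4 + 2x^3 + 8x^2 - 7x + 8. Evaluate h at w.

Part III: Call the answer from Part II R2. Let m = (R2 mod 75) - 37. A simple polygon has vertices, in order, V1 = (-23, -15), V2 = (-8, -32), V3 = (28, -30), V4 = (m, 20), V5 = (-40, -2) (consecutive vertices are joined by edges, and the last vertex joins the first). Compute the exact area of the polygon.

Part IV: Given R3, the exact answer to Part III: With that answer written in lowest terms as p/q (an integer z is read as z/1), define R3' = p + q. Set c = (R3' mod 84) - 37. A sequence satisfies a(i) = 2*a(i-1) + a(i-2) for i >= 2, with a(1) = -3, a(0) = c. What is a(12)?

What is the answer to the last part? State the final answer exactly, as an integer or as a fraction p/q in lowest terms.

-253997

Part I: cross terms: (-37*-33 - -7*-14)=1123, (-7*-33 - 12*-33)=627, (12*37 - 19*-33)=1071, (19*29 - -19*37)=1254, (-19*21 - -40*29)=761, (-40*-14 - -37*21)=1337; twice the area = |6173| = 6173; area = 6173/2; boundary points = 1 + 19 + 7 + 2 + 1 + 1 = 31; strictly interior points = area - boundary/2 + 1 = 3072; answer 3072
Part II: R1 = 3072; w = -27; -5*(-27)^4 + 2*(-27)^3 + 8*(-27)^2 - 7*(-27)^1 + 8 = (-2657205) + (-39366) + (5832) + (189) + (8) = -2690542; answer -2690542
Part III: R2 = -2690542; m = -29; cross terms: (-23*-32 - -8*-15)=616, (-8*-30 - 28*-32)=1136, (28*20 - -29*-30)=-310, (-29*-2 - -40*20)=858, (-40*-15 - -23*-2)=554; twice the area = |2854| = 2854; area = 1427; answer 1427
Part IV: R3 = 1427; threaded value p + q = 1428; c = -37; a(2) = 2*(-3) + 1*(-37) = -43; iterating: a(2)=-43, a(3)=-89, a(4)=-221, a(5)=-531, a(6)=-1283, a(7)=-3097, a(8)=-7477, a(9)=-18051, a(10)=-43579, a(11)=-105209, a(12)=-253997; answer -253997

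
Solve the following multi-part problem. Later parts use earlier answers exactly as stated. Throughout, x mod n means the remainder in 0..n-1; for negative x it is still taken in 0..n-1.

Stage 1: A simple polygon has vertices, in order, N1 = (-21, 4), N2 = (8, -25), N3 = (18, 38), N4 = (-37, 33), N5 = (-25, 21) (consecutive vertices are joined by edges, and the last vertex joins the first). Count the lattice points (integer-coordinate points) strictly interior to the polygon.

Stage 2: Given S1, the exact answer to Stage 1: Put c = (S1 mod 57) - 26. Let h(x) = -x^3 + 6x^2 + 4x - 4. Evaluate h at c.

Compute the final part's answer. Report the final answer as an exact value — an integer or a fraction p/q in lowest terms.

Stage 1: cross terms: (-21*-25 - 8*4)=493, (8*38 - 18*-25)=754, (18*33 - -37*38)=2000, (-37*21 - -25*33)=48, (-25*4 - -21*21)=341; twice the area = |3636| = 3636; area = 1818; boundary points = 29 + 1 + 5 + 12 + 1 = 48; strictly interior points = area - boundary/2 + 1 = 1795; answer 1795
Stage 2: S1 = 1795; c = 2; -1*(2)^3 + 6*(2)^2 + 4*(2)^1 - 4 = (-8) + (24) + (8) + (-4) = 20; answer 20

20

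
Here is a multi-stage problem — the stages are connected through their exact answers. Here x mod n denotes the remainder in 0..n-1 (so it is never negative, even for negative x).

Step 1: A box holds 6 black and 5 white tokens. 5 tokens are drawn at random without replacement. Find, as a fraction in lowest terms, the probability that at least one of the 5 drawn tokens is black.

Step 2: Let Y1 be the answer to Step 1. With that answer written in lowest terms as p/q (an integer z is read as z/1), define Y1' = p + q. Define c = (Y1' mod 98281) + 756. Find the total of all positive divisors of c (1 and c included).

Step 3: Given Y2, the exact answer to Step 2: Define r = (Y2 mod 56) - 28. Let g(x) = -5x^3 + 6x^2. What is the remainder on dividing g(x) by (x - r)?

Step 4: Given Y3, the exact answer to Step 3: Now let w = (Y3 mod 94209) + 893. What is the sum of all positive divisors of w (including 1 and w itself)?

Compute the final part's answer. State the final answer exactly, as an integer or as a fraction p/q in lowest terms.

Step 1: total draws C(11,5) = 462; complement C(5,5) = 1; favorable 462 - 1 = 461; P = 461/462; answer 461/462
Step 2: Y1 = 461/462; threaded value p + q = 923; c = 1679; 1679 = 23 * 73; sigma = (1 + 23) * (1 + 73) = 24 * 74 = 1776; answer 1776
Step 3: Y2 = 1776; r = 12; remainder = value at the root: -5*(12)^3 + 6*(12)^2 = (-8640) + (864) = -7776; answer -7776
Step 4: Y3 = -7776; w = 87326; 87326 = 2 * 47 * 929; sigma = (1 + 2) * (1 + 47) * (1 + 929) = 3 * 48 * 930 = 133920; answer 133920

133920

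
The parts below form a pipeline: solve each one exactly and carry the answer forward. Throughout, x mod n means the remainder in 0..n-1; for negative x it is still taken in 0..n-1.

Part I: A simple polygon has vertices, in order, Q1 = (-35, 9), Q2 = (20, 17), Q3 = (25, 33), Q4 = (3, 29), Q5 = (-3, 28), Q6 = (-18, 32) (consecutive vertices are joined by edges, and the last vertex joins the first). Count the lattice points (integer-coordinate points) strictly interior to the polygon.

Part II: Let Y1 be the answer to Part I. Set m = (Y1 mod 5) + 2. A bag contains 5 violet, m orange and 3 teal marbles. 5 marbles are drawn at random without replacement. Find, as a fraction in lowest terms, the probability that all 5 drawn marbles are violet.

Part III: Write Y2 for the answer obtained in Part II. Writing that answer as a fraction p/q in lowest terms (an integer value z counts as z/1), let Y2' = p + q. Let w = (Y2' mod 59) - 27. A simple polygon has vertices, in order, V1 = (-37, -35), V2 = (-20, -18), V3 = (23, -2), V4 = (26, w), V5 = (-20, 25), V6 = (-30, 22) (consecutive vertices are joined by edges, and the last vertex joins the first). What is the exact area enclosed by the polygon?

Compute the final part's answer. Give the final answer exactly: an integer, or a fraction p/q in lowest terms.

4543/2

Part I: cross terms: (-35*17 - 20*9)=-775, (20*33 - 25*17)=235, (25*29 - 3*33)=626, (3*28 - -3*29)=171, (-3*32 - -18*28)=408, (-18*9 - -35*32)=958; twice the area = |1623| = 1623; area = 1623/2; boundary points = 1 + 1 + 2 + 1 + 1 + 1 = 7; strictly interior points = area - boundary/2 + 1 = 809; answer 809
Part II: Y1 = 809; m = 6; total draws C(14,5) = 2002; favorable C(5,5) = 1; P = 1/2002; answer 1/2002
Part III: Y2 = 1/2002; threaded value p + q = 2003; w = 29; cross terms: (-37*-18 - -20*-35)=-34, (-20*-2 - 23*-18)=454, (23*29 - 26*-2)=719, (26*25 - -20*29)=1230, (-20*22 - -30*25)=310, (-30*-35 - -37*22)=1864; twice the area = |4543| = 4543; area = 4543/2; answer 4543/2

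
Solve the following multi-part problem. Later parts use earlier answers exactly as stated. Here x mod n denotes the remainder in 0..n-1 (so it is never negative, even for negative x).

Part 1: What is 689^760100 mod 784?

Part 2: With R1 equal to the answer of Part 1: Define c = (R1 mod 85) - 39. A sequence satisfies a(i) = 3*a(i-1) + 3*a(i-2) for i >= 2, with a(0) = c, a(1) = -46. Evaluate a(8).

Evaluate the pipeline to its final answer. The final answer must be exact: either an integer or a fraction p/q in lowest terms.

Part 1: squarings mod 784: 689^1=689, 689^2=401, 689^4=81, 689^8=289, 689^16=417, 689^32=625, 689^64=193, 689^128=401, 689^256=81, 689^512=289, 689^1024=417, 689^2048=625, 689^4096=193, 689^8192=401, 689^16384=81, 689^32768=289, 689^65536=417, 689^131072=625, 689^262144=193, 689^524288=401; 689^760100 = 689^4 * 689^32 * 689^256 * 689^2048 * 689^4096 * 689^32768 * 689^65536 * 689^131072 * 689^524288 = 737 (mod 784); answer 737
Part 2: R1 = 737; c = 18; a(2) = 3*(-46) + 3*(18) = -84; iterating: a(2)=-84, a(3)=-390, a(4)=-1422, a(5)=-5436, a(6)=-20574, a(7)=-78030, a(8)=-295812; answer -295812

-295812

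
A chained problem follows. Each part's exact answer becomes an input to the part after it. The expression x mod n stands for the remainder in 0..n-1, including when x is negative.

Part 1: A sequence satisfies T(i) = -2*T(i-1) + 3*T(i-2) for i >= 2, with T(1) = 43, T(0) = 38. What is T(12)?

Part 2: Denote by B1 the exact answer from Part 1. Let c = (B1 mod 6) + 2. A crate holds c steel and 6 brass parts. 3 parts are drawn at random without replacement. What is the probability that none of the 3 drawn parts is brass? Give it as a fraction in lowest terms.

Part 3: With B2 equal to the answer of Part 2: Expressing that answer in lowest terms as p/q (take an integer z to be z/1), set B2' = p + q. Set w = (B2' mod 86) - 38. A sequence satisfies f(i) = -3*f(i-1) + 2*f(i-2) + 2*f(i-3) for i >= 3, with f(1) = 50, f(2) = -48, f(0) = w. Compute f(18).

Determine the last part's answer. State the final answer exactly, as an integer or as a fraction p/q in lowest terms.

Part 1: T(2) = -2*(43) + 3*(38) = 28; iterating: T(2)=28, T(3)=73, T(4)=-62, T(5)=343, T(6)=-872, T(7)=2773, T(8)=-8162, T(9)=24643, T(10)=-73772, T(11)=221473, T(12)=-664262; answer -664262
Part 2: B1 = -664262; c = 6; total draws C(12,3) = 220; favorable C(6,3) = 20; P = 1/11; answer 1/11
Part 3: B2 = 1/11; threaded value p + q = 12; w = -26; f(3) = -3*(-48) + 2*(50) + 2*(-26) = 192; iterating: f(3)=192, f(4)=-572, f(5)=2004, f(6)=-6772, f(7)=23180, f(8)=-79076, f(9)=270044, f(10)=-921924, f(11)=3147708, f(12)=-10746884, f(13)=36692220, f(14)=-125275012, f(15)=427715708, f(16)=-1460312708, f(17)=4985819516, f(18)=-17022652548; answer -17022652548

-17022652548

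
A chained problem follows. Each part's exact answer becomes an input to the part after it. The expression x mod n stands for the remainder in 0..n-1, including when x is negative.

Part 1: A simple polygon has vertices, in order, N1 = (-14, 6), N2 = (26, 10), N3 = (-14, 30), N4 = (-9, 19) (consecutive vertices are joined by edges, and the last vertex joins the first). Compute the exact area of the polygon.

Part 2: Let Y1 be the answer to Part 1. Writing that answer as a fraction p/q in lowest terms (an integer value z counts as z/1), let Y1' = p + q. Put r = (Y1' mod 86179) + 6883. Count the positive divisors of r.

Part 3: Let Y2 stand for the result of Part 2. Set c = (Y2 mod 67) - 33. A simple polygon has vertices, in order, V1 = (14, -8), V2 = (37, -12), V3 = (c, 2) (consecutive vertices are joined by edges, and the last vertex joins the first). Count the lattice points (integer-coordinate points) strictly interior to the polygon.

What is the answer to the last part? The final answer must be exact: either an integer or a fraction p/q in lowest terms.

52

Part 1: cross terms: (-14*10 - 26*6)=-296, (26*30 - -14*10)=920, (-14*19 - -9*30)=4, (-9*6 - -14*19)=212; twice the area = |840| = 840; area = 420; answer 420
Part 2: Y1 = 420; threaded value p + q = 421; r = 7304; 7304 = 2^3 * 11 * 83; number of divisors = (3+1) * (1+1) * (1+1) = 16; answer 16
Part 3: Y2 = 16; c = -17; cross terms: (14*-12 - 37*-8)=128, (37*2 - -17*-12)=-130, (-17*-8 - 14*2)=108; twice the area = |106| = 106; area = 53; boundary points = 1 + 2 + 1 = 4; strictly interior points = area - boundary/2 + 1 = 52; answer 52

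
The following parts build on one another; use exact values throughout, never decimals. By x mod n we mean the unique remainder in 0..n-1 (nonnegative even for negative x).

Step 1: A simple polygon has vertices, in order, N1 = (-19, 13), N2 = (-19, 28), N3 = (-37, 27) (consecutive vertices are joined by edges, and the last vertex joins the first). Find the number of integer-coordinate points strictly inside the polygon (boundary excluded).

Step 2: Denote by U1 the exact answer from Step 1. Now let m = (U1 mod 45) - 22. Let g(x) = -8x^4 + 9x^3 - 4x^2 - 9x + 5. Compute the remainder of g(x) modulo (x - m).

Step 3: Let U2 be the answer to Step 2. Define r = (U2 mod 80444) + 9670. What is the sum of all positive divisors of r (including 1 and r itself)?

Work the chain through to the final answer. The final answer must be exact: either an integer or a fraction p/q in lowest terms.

Step 1: cross terms: (-19*28 - -19*13)=-285, (-19*27 - -37*28)=523, (-37*13 - -19*27)=32; twice the area = |270| = 270; area = 135; boundary points = 15 + 1 + 2 = 18; strictly interior points = area - boundary/2 + 1 = 127; answer 127
Step 2: U1 = 127; m = 15; remainder = value at the root: -8*(15)^4 + 9*(15)^3 - 4*(15)^2 - 9*(15)^1 + 5 = (-405000) + (30375) + (-900) + (-135) + (5) = -375655; answer -375655
Step 3: U2 = -375655; r = 36235; 36235 = 5 * 7247; sigma = (1 + 5) * (1 + 7247) = 6 * 7248 = 43488; answer 43488

43488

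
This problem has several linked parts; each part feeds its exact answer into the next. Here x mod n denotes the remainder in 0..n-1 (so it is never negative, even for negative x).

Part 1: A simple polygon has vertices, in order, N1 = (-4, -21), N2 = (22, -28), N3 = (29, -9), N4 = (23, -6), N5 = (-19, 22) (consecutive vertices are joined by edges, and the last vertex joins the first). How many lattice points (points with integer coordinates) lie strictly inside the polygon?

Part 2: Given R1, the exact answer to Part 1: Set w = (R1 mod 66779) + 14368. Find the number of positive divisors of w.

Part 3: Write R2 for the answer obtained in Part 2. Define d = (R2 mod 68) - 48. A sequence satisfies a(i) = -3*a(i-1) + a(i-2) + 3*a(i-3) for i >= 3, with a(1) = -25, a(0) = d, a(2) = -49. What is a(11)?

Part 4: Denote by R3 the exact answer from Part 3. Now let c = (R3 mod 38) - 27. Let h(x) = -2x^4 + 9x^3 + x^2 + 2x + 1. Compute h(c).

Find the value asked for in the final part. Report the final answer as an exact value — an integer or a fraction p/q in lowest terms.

-1651

Part 1: cross terms: (-4*-28 - 22*-21)=574, (22*-9 - 29*-28)=614, (29*-6 - 23*-9)=33, (23*22 - -19*-6)=392, (-19*-21 - -4*22)=487; twice the area = |2100| = 2100; area = 1050; boundary points = 1 + 1 + 3 + 14 + 1 = 20; strictly interior points = area - boundary/2 + 1 = 1041; answer 1041
Part 2: R1 = 1041; w = 15409; 15409 = 19 * 811; number of divisors = (1+1) * (1+1) = 4; answer 4
Part 3: R2 = 4; d = -44; a(3) = -3*(-49) + 1*(-25) + 3*(-44) = -10; iterating: a(3)=-10, a(4)=-94, a(5)=125, a(6)=-499, a(7)=1340, a(8)=-4144, a(9)=12275, a(10)=-36949, a(11)=110690; answer 110690
Part 4: R3 = 110690; c = 7; -2*(7)^4 + 9*(7)^3 + 1*(7)^2 + 2*(7)^1 + 1 = (-4802) + (3087) + (49) + (14) + (1) = -1651; answer -1651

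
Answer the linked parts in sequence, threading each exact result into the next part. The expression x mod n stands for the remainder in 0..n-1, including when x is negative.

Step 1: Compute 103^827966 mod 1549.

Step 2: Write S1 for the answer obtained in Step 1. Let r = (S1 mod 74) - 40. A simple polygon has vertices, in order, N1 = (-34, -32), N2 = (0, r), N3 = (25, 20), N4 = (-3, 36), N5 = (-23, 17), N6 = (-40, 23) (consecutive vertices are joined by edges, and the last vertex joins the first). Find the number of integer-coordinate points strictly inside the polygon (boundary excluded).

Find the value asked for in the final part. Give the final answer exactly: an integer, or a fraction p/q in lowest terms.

Step 1: squarings mod 1549: 103^1=103, 103^2=1315, 103^4=541, 103^8=1469, 103^16=204, 103^32=1342, 103^64=1026, 103^128=905, 103^256=1153, 103^512=367, 103^1024=1475, 103^2048=829, 103^4096=1034, 103^8192=346, 103^16384=443, 103^32768=1075, 103^65536=71, 103^131072=394, 103^262144=336, 103^524288=1368; 103^827966 = 103^2 * 103^4 * 103^8 * 103^16 * 103^32 * 103^512 * 103^8192 * 103^32768 * 103^262144 * 103^524288 = 69 (mod 1549); answer 69
Step 2: S1 = 69; r = 29; cross terms: (-34*29 - 0*-32)=-986, (0*20 - 25*29)=-725, (25*36 - -3*20)=960, (-3*17 - -23*36)=777, (-23*23 - -40*17)=151, (-40*-32 - -34*23)=2062; twice the area = |2239| = 2239; area = 2239/2; boundary points = 1 + 1 + 4 + 1 + 1 + 1 = 9; strictly interior points = area - boundary/2 + 1 = 1116; answer 1116

1116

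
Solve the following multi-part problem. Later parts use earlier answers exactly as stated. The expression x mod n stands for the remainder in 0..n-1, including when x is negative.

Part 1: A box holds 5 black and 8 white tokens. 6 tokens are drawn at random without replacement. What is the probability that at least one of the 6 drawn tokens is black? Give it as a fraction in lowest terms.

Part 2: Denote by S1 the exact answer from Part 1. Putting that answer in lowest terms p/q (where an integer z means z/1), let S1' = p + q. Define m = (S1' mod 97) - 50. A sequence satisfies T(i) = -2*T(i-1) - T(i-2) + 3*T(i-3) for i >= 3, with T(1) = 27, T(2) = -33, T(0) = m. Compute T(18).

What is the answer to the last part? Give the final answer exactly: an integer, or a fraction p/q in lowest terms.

465798

Part 1: total draws C(13,6) = 1716; complement C(8,6) = 28; favorable 1716 - 28 = 1688; P = 422/429; answer 422/429
Part 2: S1 = 422/429; threaded value p + q = 851; m = 25; T(3) = -2*(-33) - 1*(27) + 3*(25) = 114; iterating: T(3)=114, T(4)=-114, T(5)=15, T(6)=426, T(7)=-1209, T(8)=2037, T(9)=-1587, T(10)=-2490, T(11)=12678, T(12)=-27627, T(13)=35106, T(14)=-4551, T(15)=-108885, T(16)=327639, T(17)=-560046, T(18)=465798; answer 465798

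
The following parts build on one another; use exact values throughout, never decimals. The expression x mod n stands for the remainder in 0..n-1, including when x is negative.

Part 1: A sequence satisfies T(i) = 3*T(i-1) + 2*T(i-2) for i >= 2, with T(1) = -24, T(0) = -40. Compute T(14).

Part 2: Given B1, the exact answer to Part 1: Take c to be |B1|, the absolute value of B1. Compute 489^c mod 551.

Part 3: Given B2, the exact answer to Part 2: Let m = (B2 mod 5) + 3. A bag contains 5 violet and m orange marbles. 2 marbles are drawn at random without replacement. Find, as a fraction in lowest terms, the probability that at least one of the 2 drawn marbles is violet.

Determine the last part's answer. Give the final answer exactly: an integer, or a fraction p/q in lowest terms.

Part 1: T(2) = 3*(-24) + 2*(-40) = -152; iterating: T(2)=-152, T(3)=-504, T(4)=-1816, T(5)=-6456, T(6)=-23000, T(7)=-81912, T(8)=-291736, T(9)=-1039032, T(10)=-3700568, T(11)=-13179768, T(12)=-46940440, T(13)=-167180856, T(14)=-595423448; answer -595423448
Part 2: B1 = -595423448; c = 595423448; squarings mod 551: 489^1=489, 489^2=538, 489^4=169, 489^8=460, 489^16=16, 489^32=256, 489^64=518, 489^128=538, 489^256=169, 489^512=460, 489^1024=16, 489^2048=256, 489^4096=518, 489^8192=538, 489^16384=169, 489^32768=460, 489^65536=16, 489^131072=256, 489^262144=518, 489^524288=538, 489^1048576=169, 489^2097152=460, 489^4194304=16, 489^8388608=256, 489^16777216=518, 489^33554432=538, 489^67108864=169, 489^134217728=460, 489^268435456=16, 489^536870912=256; 489^595423448 = 489^8 * 489^16 * 489^64 * 489^128 * 489^4096 * 489^8192 * 489^16384 * 489^65536 * 489^262144 * 489^524288 * 489^1048576 * 489^2097152 * 489^4194304 * 489^16777216 * 489^33554432 * 489^536870912 = 517 (mod 551); answer 517
Part 3: B2 = 517; m = 5; total draws C(10,2) = 45; complement C(5,2) = 10; favorable 45 - 10 = 35; P = 7/9; answer 7/9

7/9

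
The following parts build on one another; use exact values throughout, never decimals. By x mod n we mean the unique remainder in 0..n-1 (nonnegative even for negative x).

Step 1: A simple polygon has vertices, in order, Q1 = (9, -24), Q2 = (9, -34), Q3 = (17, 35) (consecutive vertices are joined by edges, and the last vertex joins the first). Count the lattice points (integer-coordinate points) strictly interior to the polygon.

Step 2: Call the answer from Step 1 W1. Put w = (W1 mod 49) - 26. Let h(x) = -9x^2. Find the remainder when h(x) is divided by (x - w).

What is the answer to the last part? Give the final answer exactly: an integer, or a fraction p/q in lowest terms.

-729

Step 1: cross terms: (9*-34 - 9*-24)=-90, (9*35 - 17*-34)=893, (17*-24 - 9*35)=-723; twice the area = |80| = 80; area = 40; boundary points = 10 + 1 + 1 = 12; strictly interior points = area - boundary/2 + 1 = 35; answer 35
Step 2: W1 = 35; w = 9; remainder = value at the root: -9*(9)^2 = (-729) = -729; answer -729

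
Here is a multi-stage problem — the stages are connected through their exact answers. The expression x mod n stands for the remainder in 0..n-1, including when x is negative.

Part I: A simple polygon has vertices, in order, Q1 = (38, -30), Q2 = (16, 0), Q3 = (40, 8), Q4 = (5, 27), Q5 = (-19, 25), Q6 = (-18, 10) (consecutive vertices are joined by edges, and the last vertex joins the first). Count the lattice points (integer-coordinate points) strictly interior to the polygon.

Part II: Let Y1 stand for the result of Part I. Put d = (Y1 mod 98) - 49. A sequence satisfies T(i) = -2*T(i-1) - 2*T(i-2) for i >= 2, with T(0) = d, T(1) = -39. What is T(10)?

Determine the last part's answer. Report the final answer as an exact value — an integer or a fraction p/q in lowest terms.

608

Part I: cross terms: (38*0 - 16*-30)=480, (16*8 - 40*0)=128, (40*27 - 5*8)=1040, (5*25 - -19*27)=638, (-19*10 - -18*25)=260, (-18*-30 - 38*10)=160; twice the area = |2706| = 2706; area = 1353; boundary points = 2 + 8 + 1 + 2 + 1 + 8 = 22; strictly interior points = area - boundary/2 + 1 = 1343; answer 1343
Part II: Y1 = 1343; d = 20; T(2) = -2*(-39) - 2*(20) = 38; iterating: T(2)=38, T(3)=2, T(4)=-80, T(5)=156, T(6)=-152, T(7)=-8, T(8)=320, T(9)=-624, T(10)=608; answer 608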